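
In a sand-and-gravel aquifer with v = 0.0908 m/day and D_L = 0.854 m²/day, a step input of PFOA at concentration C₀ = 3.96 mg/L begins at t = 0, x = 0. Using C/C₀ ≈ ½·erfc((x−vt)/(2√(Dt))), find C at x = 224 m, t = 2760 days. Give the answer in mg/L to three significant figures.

For a continuous step input, C/C₀ ≈ ½·erfc((x−vt)/(2√(Dt))).
vt = 0.0908 × 2760 = 250.608 m and 2√(Dt) = 2√(0.854 × 2760) = 97.10 m.
Argument (x−vt)/(2√(Dt)) = (224 − 250.608)/97.10 = -0.2740; ½·erfc(-0.2740) = 0.6508.
C = 3.96 × 0.6508 = 2.58 mg/L.

2.58 mg/L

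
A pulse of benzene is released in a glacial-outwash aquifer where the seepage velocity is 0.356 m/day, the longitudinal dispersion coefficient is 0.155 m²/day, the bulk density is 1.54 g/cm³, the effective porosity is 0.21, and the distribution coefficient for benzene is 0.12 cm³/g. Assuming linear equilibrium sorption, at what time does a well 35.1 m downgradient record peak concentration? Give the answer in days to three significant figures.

183 days

Retardation factor R = 1 + ρ_b·K_d/n = 1 + 1.54 × 0.12/0.21 = 1.880.
Sorption retards both mechanisms: v_R = v/R = 0.1894 m/day, D_R = D/R = 0.08245 m²/day.
Peak time from v_R²t² + 2D_R t − x² = 0: t = (√(D_R² + v_R²x²) − D_R)/v_R².
√(D_R² + v_R²x²) = √(0.08245² + 0.1894² × 35.1²) = 6.648; v_R² = 0.03587.
t = (6.648 − 0.08245)/0.03587 = 183 days.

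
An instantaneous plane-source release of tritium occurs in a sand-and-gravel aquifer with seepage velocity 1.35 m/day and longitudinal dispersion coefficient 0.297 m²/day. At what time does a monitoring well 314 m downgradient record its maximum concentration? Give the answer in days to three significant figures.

For the 1D instantaneous-source solution, setting ∂C/∂t = 0 at fixed x gives v²t² + 2Dt − x² = 0, so t = (√(D² + v²x²) − D)/v².
√(D² + v²x²) = √(0.297² + 1.35² × 314²) = 423.9; v² = 1.8225.
t = (423.9 − 0.297)/1.8225 = 232 days (vs. the pure-advection estimate x/v = 233 d).

232 days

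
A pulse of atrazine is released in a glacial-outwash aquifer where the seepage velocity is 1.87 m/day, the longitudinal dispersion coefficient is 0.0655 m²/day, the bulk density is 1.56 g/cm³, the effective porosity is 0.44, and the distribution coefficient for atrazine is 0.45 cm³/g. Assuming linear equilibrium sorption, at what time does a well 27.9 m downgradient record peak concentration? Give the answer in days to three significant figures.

38.7 days

Retardation factor R = 1 + ρ_b·K_d/n = 1 + 1.56 × 0.45/0.44 = 2.595.
Sorption retards both mechanisms: v_R = v/R = 0.7206 m/day, D_R = D/R = 0.02524 m²/day.
Peak time from v_R²t² + 2D_R t − x² = 0: t = (√(D_R² + v_R²x²) − D_R)/v_R².
√(D_R² + v_R²x²) = √(0.02524² + 0.7206² × 27.9²) = 20.10; v_R² = 0.5193.
t = (20.10 − 0.02524)/0.5193 = 38.7 days.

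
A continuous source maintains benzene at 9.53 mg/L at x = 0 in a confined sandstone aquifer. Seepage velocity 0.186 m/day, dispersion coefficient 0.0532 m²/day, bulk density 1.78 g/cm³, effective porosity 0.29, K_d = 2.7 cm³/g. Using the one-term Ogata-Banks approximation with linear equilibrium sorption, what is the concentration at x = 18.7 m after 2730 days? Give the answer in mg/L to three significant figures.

Retardation factor R = 1 + ρ_b·K_d/n = 1 + 1.78 × 2.7/0.29 = 17.57.
Sorption retards both mechanisms: v_R = v/R = 0.01059 m/day, D_R = D/R = 0.003028 m²/day.
v_R·t = 0.01059 × 2730 = 28.9107 m; 2√(D_R t) = 5.750 m; argument = (18.7 − 28.9107)/5.750 = -1.776.
C = C₀ × ½·erfc(-1.776) = 9.53 × 0.9940 = 9.47 mg/L.

9.47 mg/L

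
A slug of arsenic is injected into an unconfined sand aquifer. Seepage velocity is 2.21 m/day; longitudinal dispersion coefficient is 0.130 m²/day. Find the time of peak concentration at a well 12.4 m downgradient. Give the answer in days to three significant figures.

For the 1D instantaneous-source solution, setting ∂C/∂t = 0 at fixed x gives v²t² + 2Dt − x² = 0, so t = (√(D² + v²x²) − D)/v².
√(D² + v²x²) = √(0.130² + 2.21² × 12.4²) = 27.40; v² = 4.8841.
t = (27.40 − 0.130)/4.8841 = 5.58 days (vs. the pure-advection estimate x/v = 5.61 d).

5.58 days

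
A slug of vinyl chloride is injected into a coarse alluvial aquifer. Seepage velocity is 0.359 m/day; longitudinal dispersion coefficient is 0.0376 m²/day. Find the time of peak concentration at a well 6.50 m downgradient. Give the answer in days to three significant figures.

For the 1D instantaneous-source solution, setting ∂C/∂t = 0 at fixed x gives v²t² + 2Dt − x² = 0, so t = (√(D² + v²x²) − D)/v².
√(D² + v²x²) = √(0.0376² + 0.359² × 6.50²) = 2.334; v² = 0.128881.
t = (2.334 − 0.0376)/0.128881 = 17.8 days (vs. the pure-advection estimate x/v = 18.1 d).

17.8 days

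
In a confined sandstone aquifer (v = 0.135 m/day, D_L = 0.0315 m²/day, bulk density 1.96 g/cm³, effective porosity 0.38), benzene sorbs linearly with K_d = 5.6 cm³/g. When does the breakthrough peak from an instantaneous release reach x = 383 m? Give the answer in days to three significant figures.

84700 days

Retardation factor R = 1 + ρ_b·K_d/n = 1 + 1.96 × 5.6/0.38 = 29.88.
Sorption retards both mechanisms: v_R = v/R = 0.004518 m/day, D_R = D/R = 0.001054 m²/day.
Peak time from v_R²t² + 2D_R t − x² = 0: t = (√(D_R² + v_R²x²) − D_R)/v_R².
√(D_R² + v_R²x²) = √(0.001054² + 0.004518² × 383²) = 1.730; v_R² = 2.041e-05.
t = (1.730 − 0.001054)/2.041e-05 = 84700 days.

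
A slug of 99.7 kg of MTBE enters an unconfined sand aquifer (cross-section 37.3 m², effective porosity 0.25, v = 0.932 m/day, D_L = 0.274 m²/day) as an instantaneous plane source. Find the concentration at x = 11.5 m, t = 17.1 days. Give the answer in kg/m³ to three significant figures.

For an instantaneous plane source, C(x,t) = M/(n_e·A·√(4πDt)) · exp(−(x−vt)²/(4Dt)), with n_e·A the pore (flow) area.
Plume center vt = 0.932 × 17.1 = 15.9372 m, so the well at 11.5 m is 4.4372 m upgradient of the peak.
√(4πDt) = 7.673 m, giving peak height M/(n_e·A·√(4πDt)) = 99.7/(0.25 × 37.3 × 7.673) = 1.393 kg/m³.
(x−vt)²/(4Dt) = (-4.4372)²/(4 × 0.274 × 17.1) = 1.051; exp(−1.051) = 0.3496.
C = 1.393 × 0.3496 = 0.487 kg/m³.

0.487 kg/m³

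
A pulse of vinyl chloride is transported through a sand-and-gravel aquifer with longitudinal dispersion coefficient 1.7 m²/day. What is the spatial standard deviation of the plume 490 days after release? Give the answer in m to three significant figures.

Dispersive spreading gives a Gaussian with σ² = 2Dt; advection only shifts the center.
σ = √(2 × 1.7 × 490) = 40.8 m.

40.8 m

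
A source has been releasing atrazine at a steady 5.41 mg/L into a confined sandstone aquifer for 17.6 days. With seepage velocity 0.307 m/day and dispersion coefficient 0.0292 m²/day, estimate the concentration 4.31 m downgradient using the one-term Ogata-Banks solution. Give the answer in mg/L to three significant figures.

4.65 mg/L

For a continuous step input, C/C₀ ≈ ½·erfc((x−vt)/(2√(Dt))).
vt = 0.307 × 17.6 = 5.4032 m and 2√(Dt) = 2√(0.0292 × 17.6) = 1.434 m.
Argument (x−vt)/(2√(Dt)) = (4.31 − 5.4032)/1.434 = -0.7623; ½·erfc(-0.7623) = 0.8595.
C = 5.41 × 0.8595 = 4.65 mg/L.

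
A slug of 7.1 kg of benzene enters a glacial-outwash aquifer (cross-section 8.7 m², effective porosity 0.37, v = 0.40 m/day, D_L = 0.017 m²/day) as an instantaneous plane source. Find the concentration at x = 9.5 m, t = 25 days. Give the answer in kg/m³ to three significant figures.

For an instantaneous plane source, C(x,t) = M/(n_e·A·√(4πDt)) · exp(−(x−vt)²/(4Dt)), with n_e·A the pore (flow) area.
Plume center vt = 0.40 × 25 = 10 m, so the well at 9.5 m is 0.5 m upgradient of the peak.
√(4πDt) = 2.311 m, giving peak height M/(n_e·A·√(4πDt)) = 7.1/(0.37 × 8.7 × 2.311) = 0.9544 kg/m³.
(x−vt)²/(4Dt) = (-0.5)²/(4 × 0.017 × 25) = 0.1471; exp(−0.1471) = 0.8632.
C = 0.9544 × 0.8632 = 0.824 kg/m³.

0.824 kg/m³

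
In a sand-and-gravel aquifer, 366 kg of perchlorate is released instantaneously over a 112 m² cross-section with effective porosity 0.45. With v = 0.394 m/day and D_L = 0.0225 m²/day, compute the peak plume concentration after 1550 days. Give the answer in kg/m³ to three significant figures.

The peak of an instantaneous 1D plume sits at x = vt; there the Gaussian factor is 1 and C_max = M/(n_e·A·√(4πDt)), where n_e·A is the pore area the mass is dissolved in.
√(4πDt) = √(4π × 0.0225 × 1550) = 20.93 m, so C_max = 366/(0.45 × 112 × 20.93) = 0.347 kg/m³.

0.347 kg/m³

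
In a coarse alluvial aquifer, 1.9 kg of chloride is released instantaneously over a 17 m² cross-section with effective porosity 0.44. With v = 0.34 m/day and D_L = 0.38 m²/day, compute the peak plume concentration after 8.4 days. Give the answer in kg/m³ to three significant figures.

The peak of an instantaneous 1D plume sits at x = vt; there the Gaussian factor is 1 and C_max = M/(n_e·A·√(4πDt)), where n_e·A is the pore area the mass is dissolved in.
√(4πDt) = √(4π × 0.38 × 8.4) = 6.333 m, so C_max = 1.9/(0.44 × 17 × 6.333) = 0.0401 kg/m³.

0.0401 kg/m³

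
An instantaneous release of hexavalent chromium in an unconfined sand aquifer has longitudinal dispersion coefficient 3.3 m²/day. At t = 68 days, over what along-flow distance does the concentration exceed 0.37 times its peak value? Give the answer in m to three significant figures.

The plume is Gaussian with σ = √(2Dt) = √(2 × 3.3 × 68) = 21.18 m.
C/C_peak = exp(−Δx²/(2σ²)) = 0.37 ⇒ Δx = σ·√(−2 ln 0.37) = 21.18 × 1.410 = 29.86 m.
Width = 2Δx = 59.7 m.

59.7 m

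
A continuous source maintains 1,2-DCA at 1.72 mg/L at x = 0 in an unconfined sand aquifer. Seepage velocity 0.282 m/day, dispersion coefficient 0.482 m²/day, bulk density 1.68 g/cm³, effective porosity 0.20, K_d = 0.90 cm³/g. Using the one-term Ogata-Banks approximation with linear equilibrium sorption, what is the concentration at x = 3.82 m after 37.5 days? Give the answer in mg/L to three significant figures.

Retardation factor R = 1 + ρ_b·K_d/n = 1 + 1.68 × 0.90/0.20 = 8.560.
Sorption retards both mechanisms: v_R = v/R = 0.03294 m/day, D_R = D/R = 0.05631 m²/day.
v_R·t = 0.03294 × 37.5 = 1.23525 m; 2√(D_R t) = 2.906 m; argument = (3.82 − 1.23525)/2.906 = 0.8895.
C = C₀ × ½·erfc(0.8895) = 1.72 × 0.1042 = 0.179 mg/L.

0.179 mg/L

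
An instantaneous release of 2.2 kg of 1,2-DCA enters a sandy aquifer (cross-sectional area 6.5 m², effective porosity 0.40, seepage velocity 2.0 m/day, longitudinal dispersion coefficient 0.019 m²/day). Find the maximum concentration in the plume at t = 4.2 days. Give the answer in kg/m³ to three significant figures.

The peak of an instantaneous 1D plume sits at x = vt; there the Gaussian factor is 1 and C_max = M/(n_e·A·√(4πDt)), where n_e·A is the pore area the mass is dissolved in.
√(4πDt) = √(4π × 0.019 × 4.2) = 1.001 m, so C_max = 2.2/(0.40 × 6.5 × 1.001) = 0.845 kg/m³.

0.845 kg/m³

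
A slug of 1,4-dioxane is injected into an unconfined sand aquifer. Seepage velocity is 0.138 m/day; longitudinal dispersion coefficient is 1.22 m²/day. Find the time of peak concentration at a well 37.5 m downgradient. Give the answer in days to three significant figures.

For the 1D instantaneous-source solution, setting ∂C/∂t = 0 at fixed x gives v²t² + 2Dt − x² = 0, so t = (√(D² + v²x²) − D)/v².
√(D² + v²x²) = √(1.22² + 0.138² × 37.5²) = 5.317; v² = 0.019044.
t = (5.317 − 1.22)/0.019044 = 215 days (vs. the pure-advection estimate x/v = 272 d).

215 days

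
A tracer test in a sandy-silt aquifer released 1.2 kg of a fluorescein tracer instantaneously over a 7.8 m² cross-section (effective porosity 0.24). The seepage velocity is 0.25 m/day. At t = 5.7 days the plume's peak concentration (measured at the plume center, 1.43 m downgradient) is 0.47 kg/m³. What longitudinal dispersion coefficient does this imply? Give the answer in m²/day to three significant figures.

At the plume center C_max = M/(n_e·A·√(4πDt)), so D = M²/(4πt·(n_e·A·C_max)²).
n_e·A·C_max = 0.24 × 7.8 × 0.47 = 0.8798 kg/m.
D = 1.2²/(4π × 5.7 × 0.8798²) = 0.0260 m²/day.

0.0260 m²/day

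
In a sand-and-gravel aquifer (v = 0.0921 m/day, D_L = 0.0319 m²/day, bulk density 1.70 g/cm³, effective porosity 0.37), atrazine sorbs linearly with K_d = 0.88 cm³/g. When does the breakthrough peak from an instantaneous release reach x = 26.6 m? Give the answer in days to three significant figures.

Retardation factor R = 1 + ρ_b·K_d/n = 1 + 1.70 × 0.88/0.37 = 5.043.
Sorption retards both mechanisms: v_R = v/R = 0.01826 m/day, D_R = D/R = 0.006326 m²/day.
Peak time from v_R²t² + 2D_R t − x² = 0: t = (√(D_R² + v_R²x²) − D_R)/v_R².
√(D_R² + v_R²x²) = √(0.006326² + 0.01826² × 26.6²) = 0.4858; v_R² = 0.0003334.
t = (0.4858 − 0.006326)/0.0003334 = 1440 days.

1440 days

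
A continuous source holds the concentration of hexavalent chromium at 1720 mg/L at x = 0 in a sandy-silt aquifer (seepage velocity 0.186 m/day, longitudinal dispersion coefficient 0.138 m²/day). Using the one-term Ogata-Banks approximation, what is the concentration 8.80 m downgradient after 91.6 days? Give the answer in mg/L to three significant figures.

1630 mg/L

For a continuous step input, C/C₀ ≈ ½·erfc((x−vt)/(2√(Dt))).
vt = 0.186 × 91.6 = 17.0376 m and 2√(Dt) = 2√(0.138 × 91.6) = 7.111 m.
Argument (x−vt)/(2√(Dt)) = (8.80 − 17.0376)/7.111 = -1.158; ½·erfc(-1.158) = 0.9493.
C = 1720 × 0.9493 = 1630 mg/L.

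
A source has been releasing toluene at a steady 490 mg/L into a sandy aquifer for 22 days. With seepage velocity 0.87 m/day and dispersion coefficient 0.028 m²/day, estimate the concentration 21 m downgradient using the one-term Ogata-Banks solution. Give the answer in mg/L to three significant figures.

For a continuous step input, C/C₀ ≈ ½·erfc((x−vt)/(2√(Dt))).
vt = 0.87 × 22 = 19.14 m and 2√(Dt) = 2√(0.028 × 22) = 1.570 m.
Argument (x−vt)/(2√(Dt)) = (21 − 19.14)/1.570 = 1.185; ½·erfc(1.185) = 0.04688.
C = 490 × 0.04688 = 23.0 mg/L.

23.0 mg/L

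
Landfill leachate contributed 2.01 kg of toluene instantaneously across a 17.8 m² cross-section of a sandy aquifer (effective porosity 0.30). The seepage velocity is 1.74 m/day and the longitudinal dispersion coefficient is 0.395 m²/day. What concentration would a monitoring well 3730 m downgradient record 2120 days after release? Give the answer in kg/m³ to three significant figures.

For an instantaneous plane source, C(x,t) = M/(n_e·A·√(4πDt)) · exp(−(x−vt)²/(4Dt)), with n_e·A the pore (flow) area.
Plume center vt = 1.74 × 2120 = 3688.8 m, so the well at 3730 m is 41.2 m downgradient of the peak.
√(4πDt) = 102.6 m, giving peak height M/(n_e·A·√(4πDt)) = 2.01/(0.30 × 17.8 × 102.6) = 0.003669 kg/m³.
(x−vt)²/(4Dt) = (41.2)²/(4 × 0.395 × 2120) = 0.5068; exp(−0.5068) = 0.6024.
C = 0.003669 × 0.6024 = 0.00221 kg/m³.

0.00221 kg/m³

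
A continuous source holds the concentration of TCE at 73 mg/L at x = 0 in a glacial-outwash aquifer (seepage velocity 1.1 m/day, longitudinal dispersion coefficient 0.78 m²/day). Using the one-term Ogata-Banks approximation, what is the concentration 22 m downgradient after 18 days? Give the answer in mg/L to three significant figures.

24.7 mg/L

For a continuous step input, C/C₀ ≈ ½·erfc((x−vt)/(2√(Dt))).
vt = 1.1 × 18 = 19.8 m and 2√(Dt) = 2√(0.78 × 18) = 7.494 m.
Argument (x−vt)/(2√(Dt)) = (22 − 19.8)/7.494 = 0.2936; ½·erfc(0.2936) = 0.3390.
C = 73 × 0.3390 = 24.7 mg/L.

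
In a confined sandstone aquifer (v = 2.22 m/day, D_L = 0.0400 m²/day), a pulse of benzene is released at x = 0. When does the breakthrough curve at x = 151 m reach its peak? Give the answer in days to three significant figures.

68.0 days

For the 1D instantaneous-source solution, setting ∂C/∂t = 0 at fixed x gives v²t² + 2Dt − x² = 0, so t = (√(D² + v²x²) − D)/v².
√(D² + v²x²) = √(0.0400² + 2.22² × 151²) = 335.2; v² = 4.9284.
t = (335.2 − 0.0400)/4.9284 = 68.0 days (vs. the pure-advection estimate x/v = 68.0 d).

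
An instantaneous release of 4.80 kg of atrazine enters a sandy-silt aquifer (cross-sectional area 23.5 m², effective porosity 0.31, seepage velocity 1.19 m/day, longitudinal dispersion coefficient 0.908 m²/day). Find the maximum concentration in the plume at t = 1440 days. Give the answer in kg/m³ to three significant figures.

0.00514 kg/m³

The peak of an instantaneous 1D plume sits at x = vt; there the Gaussian factor is 1 and C_max = M/(n_e·A·√(4πDt)), where n_e·A is the pore area the mass is dissolved in.
√(4πDt) = √(4π × 0.908 × 1440) = 128.2 m, so C_max = 4.80/(0.31 × 23.5 × 128.2) = 0.00514 kg/m³.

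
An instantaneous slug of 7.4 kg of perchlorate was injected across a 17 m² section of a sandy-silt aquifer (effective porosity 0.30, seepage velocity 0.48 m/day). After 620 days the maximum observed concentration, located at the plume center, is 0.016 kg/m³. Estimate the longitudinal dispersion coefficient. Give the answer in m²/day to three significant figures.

1.06 m²/day

At the plume center C_max = M/(n_e·A·√(4πDt)), so D = M²/(4πt·(n_e·A·C_max)²).
n_e·A·C_max = 0.30 × 17 × 0.016 = 0.08160 kg/m.
D = 7.4²/(4π × 620 × 0.08160²) = 1.06 m²/day.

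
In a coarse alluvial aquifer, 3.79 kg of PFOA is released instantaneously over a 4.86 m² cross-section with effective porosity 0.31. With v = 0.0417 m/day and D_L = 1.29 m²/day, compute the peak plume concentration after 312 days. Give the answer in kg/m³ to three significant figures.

The peak of an instantaneous 1D plume sits at x = vt; there the Gaussian factor is 1 and C_max = M/(n_e·A·√(4πDt)), where n_e·A is the pore area the mass is dissolved in.
√(4πDt) = √(4π × 1.29 × 312) = 71.12 m, so C_max = 3.79/(0.31 × 4.86 × 71.12) = 0.0354 kg/m³.

0.0354 kg/m³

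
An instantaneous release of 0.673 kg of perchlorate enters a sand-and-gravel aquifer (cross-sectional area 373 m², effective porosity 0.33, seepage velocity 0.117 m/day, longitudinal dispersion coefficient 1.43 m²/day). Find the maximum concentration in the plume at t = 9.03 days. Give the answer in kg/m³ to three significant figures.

The peak of an instantaneous 1D plume sits at x = vt; there the Gaussian factor is 1 and C_max = M/(n_e·A·√(4πDt)), where n_e·A is the pore area the mass is dissolved in.
√(4πDt) = √(4π × 1.43 × 9.03) = 12.74 m, so C_max = 0.673/(0.33 × 373 × 12.74) = 0.000429 kg/m³.

0.000429 kg/m³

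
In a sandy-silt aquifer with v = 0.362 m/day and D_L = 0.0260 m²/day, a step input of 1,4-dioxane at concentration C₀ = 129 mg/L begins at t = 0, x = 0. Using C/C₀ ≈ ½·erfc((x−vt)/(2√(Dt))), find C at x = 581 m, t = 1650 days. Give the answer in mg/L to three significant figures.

For a continuous step input, C/C₀ ≈ ½·erfc((x−vt)/(2√(Dt))).
vt = 0.362 × 1650 = 597.3 m and 2√(Dt) = 2√(0.0260 × 1650) = 13.10 m.
Argument (x−vt)/(2√(Dt)) = (581 − 597.3)/13.10 = -1.244; ½·erfc(-1.244) = 0.9607.
C = 129 × 0.9607 = 124 mg/L.

124 mg/L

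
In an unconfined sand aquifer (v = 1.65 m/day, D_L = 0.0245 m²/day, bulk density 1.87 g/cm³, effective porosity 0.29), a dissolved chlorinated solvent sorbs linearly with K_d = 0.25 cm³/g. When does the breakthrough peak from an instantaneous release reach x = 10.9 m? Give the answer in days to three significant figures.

Retardation factor R = 1 + ρ_b·K_d/n = 1 + 1.87 × 0.25/0.29 = 2.612.
Sorption retards both mechanisms: v_R = v/R = 0.6317 m/day, D_R = D/R = 0.009380 m²/day.
Peak time from v_R²t² + 2D_R t − x² = 0: t = (√(D_R² + v_R²x²) − D_R)/v_R².
√(D_R² + v_R²x²) = √(0.009380² + 0.6317² × 10.9²) = 6.886; v_R² = 0.3990.
t = (6.886 − 0.009380)/0.3990 = 17.2 days.

17.2 days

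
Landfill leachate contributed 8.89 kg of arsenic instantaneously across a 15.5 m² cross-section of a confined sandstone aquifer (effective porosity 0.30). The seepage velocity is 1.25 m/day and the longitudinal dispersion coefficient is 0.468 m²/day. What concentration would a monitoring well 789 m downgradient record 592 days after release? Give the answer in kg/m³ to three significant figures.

For an instantaneous plane source, C(x,t) = M/(n_e·A·√(4πDt)) · exp(−(x−vt)²/(4Dt)), with n_e·A the pore (flow) area.
Plume center vt = 1.25 × 592 = 740 m, so the well at 789 m is 49 m downgradient of the peak.
√(4πDt) = 59.00 m, giving peak height M/(n_e·A·√(4πDt)) = 8.89/(0.30 × 15.5 × 59.00) = 0.03240 kg/m³.
(x−vt)²/(4Dt) = (49)²/(4 × 0.468 × 592) = 2.167; exp(−2.167) = 0.1145.
C = 0.03240 × 0.1145 = 0.00371 kg/m³.

0.00371 kg/m³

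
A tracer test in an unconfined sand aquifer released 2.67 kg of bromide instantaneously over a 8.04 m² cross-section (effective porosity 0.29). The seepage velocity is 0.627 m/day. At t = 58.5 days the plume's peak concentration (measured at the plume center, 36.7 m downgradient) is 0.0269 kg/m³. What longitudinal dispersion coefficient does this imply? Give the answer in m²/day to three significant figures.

2.47 m²/day

At the plume center C_max = M/(n_e·A·√(4πDt)), so D = M²/(4πt·(n_e·A·C_max)²).
n_e·A·C_max = 0.29 × 8.04 × 0.0269 = 0.06272 kg/m.
D = 2.67²/(4π × 58.5 × 0.06272²) = 2.47 m²/day.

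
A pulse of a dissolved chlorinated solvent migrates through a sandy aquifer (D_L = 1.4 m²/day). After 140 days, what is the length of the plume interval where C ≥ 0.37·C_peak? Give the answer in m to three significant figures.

The plume is Gaussian with σ = √(2Dt) = √(2 × 1.4 × 140) = 19.80 m.
C/C_peak = exp(−Δx²/(2σ²)) = 0.37 ⇒ Δx = σ·√(−2 ln 0.37) = 19.80 × 1.410 = 27.92 m.
Width = 2Δx = 55.8 m.

55.8 m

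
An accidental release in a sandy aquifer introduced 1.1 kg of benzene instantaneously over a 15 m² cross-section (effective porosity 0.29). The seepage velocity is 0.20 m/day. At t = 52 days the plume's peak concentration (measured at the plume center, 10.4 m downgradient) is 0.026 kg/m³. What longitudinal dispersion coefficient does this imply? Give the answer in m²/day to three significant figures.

0.145 m²/day

At the plume center C_max = M/(n_e·A·√(4πDt)), so D = M²/(4πt·(n_e·A·C_max)²).
n_e·A·C_max = 0.29 × 15 × 0.026 = 0.1131 kg/m.
D = 1.1²/(4π × 52 × 0.1131²) = 0.145 m²/day.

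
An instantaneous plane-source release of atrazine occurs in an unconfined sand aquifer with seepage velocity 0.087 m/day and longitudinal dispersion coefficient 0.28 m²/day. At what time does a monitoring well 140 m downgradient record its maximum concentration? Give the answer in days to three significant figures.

1570 days

For the 1D instantaneous-source solution, setting ∂C/∂t = 0 at fixed x gives v²t² + 2Dt − x² = 0, so t = (√(D² + v²x²) − D)/v².
√(D² + v²x²) = √(0.28² + 0.087² × 140²) = 12.18; v² = 0.007569.
t = (12.18 − 0.28)/0.007569 = 1570 days (vs. the pure-advection estimate x/v = 1610 d).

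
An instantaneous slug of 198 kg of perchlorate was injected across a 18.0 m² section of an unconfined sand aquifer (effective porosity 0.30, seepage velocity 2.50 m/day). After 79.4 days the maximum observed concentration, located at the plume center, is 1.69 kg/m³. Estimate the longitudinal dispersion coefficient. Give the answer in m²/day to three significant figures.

0.472 m²/day

At the plume center C_max = M/(n_e·A·√(4πDt)), so D = M²/(4πt·(n_e·A·C_max)²).
n_e·A·C_max = 0.30 × 18.0 × 1.69 = 9.126 kg/m.
D = 198²/(4π × 79.4 × 9.126²) = 0.472 m²/day.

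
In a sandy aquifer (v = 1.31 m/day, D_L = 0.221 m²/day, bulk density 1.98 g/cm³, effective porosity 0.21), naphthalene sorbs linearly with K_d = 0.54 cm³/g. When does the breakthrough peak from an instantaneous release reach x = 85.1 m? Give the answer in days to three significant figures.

Retardation factor R = 1 + ρ_b·K_d/n = 1 + 1.98 × 0.54/0.21 = 6.091.
Sorption retards both mechanisms: v_R = v/R = 0.2151 m/day, D_R = D/R = 0.03628 m²/day.
Peak time from v_R²t² + 2D_R t − x² = 0: t = (√(D_R² + v_R²x²) − D_R)/v_R².
√(D_R² + v_R²x²) = √(0.03628² + 0.2151² × 85.1²) = 18.31; v_R² = 0.04627.
t = (18.31 − 0.03628)/0.04627 = 395 days.

395 days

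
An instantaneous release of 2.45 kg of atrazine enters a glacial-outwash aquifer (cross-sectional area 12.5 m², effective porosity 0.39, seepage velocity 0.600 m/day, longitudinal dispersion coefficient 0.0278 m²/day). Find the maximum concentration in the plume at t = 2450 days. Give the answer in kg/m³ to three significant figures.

The peak of an instantaneous 1D plume sits at x = vt; there the Gaussian factor is 1 and C_max = M/(n_e·A·√(4πDt)), where n_e·A is the pore area the mass is dissolved in.
√(4πDt) = √(4π × 0.0278 × 2450) = 29.26 m, so C_max = 2.45/(0.39 × 12.5 × 29.26) = 0.0172 kg/m³.

0.0172 kg/m³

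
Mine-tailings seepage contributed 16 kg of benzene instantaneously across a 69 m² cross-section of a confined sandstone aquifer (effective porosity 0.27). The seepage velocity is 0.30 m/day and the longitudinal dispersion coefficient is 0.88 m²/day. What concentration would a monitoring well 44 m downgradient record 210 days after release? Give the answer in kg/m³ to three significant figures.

For an instantaneous plane source, C(x,t) = M/(n_e·A·√(4πDt)) · exp(−(x−vt)²/(4Dt)), with n_e·A the pore (flow) area.
Plume center vt = 0.30 × 210 = 63 m, so the well at 44 m is 19 m upgradient of the peak.
√(4πDt) = 48.19 m, giving peak height M/(n_e·A·√(4πDt)) = 16/(0.27 × 69 × 48.19) = 0.01782 kg/m³.
(x−vt)²/(4Dt) = (-19)²/(4 × 0.88 × 210) = 0.4884; exp(−0.4884) = 0.6136.
C = 0.01782 × 0.6136 = 0.0109 kg/m³.

0.0109 kg/m³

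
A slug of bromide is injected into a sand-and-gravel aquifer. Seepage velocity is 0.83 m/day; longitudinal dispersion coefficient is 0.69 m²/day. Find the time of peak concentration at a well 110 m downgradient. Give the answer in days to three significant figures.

For the 1D instantaneous-source solution, setting ∂C/∂t = 0 at fixed x gives v²t² + 2Dt − x² = 0, so t = (√(D² + v²x²) − D)/v².
√(D² + v²x²) = √(0.69² + 0.83² × 110²) = 91.30; v² = 0.6889.
t = (91.30 − 0.69)/0.6889 = 132 days (vs. the pure-advection estimate x/v = 133 d).

132 days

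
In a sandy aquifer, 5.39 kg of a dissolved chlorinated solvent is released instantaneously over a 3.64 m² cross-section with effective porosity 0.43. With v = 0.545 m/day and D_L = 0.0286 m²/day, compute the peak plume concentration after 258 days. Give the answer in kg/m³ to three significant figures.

The peak of an instantaneous 1D plume sits at x = vt; there the Gaussian factor is 1 and C_max = M/(n_e·A·√(4πDt)), where n_e·A is the pore area the mass is dissolved in.
√(4πDt) = √(4π × 0.0286 × 258) = 9.629 m, so C_max = 5.39/(0.43 × 3.64 × 9.629) = 0.358 kg/m³.

0.358 kg/m³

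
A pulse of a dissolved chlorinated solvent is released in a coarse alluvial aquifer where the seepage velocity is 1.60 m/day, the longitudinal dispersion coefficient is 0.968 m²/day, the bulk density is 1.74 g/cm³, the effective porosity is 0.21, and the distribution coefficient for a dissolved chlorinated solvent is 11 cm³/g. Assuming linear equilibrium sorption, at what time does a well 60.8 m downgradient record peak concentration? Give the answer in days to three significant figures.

Retardation factor R = 1 + ρ_b·K_d/n = 1 + 1.74 × 11/0.21 = 92.14.
Sorption retards both mechanisms: v_R = v/R = 0.01736 m/day, D_R = D/R = 0.01051 m²/day.
Peak time from v_R²t² + 2D_R t − x² = 0: t = (√(D_R² + v_R²x²) − D_R)/v_R².
√(D_R² + v_R²x²) = √(0.01051² + 0.01736² × 60.8²) = 1.056; v_R² = 0.0003014.
t = (1.056 − 0.01051)/0.0003014 = 3470 days.

3470 days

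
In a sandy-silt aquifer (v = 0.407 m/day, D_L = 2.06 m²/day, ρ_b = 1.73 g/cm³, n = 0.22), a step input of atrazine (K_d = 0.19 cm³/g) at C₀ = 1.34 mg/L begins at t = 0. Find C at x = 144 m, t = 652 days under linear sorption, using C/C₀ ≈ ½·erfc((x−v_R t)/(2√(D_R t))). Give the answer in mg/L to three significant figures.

0.169 mg/L

Retardation factor R = 1 + ρ_b·K_d/n = 1 + 1.73 × 0.19/0.22 = 2.494.
Sorption retards both mechanisms: v_R = v/R = 0.1632 m/day, D_R = D/R = 0.8260 m²/day.
v_R·t = 0.1632 × 652 = 106.4064 m; 2√(D_R t) = 46.41 m; argument = (144 − 106.4064)/46.41 = 0.8100.
C = C₀ × ½·erfc(0.8100) = 1.34 × 0.1260 = 0.169 mg/L.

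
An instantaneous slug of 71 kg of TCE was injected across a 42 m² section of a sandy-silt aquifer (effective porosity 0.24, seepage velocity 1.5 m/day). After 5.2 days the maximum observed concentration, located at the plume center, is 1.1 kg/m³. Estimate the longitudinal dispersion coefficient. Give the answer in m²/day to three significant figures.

At the plume center C_max = M/(n_e·A·√(4πDt)), so D = M²/(4πt·(n_e·A·C_max)²).
n_e·A·C_max = 0.24 × 42 × 1.1 = 11.09 kg/m.
D = 71²/(4π × 5.2 × 11.09²) = 0.627 m²/day.

0.627 m²/day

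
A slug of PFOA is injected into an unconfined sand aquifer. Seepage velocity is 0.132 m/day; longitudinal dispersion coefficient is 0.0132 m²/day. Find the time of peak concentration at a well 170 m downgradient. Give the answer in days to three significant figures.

For the 1D instantaneous-source solution, setting ∂C/∂t = 0 at fixed x gives v²t² + 2Dt − x² = 0, so t = (√(D² + v²x²) − D)/v².
√(D² + v²x²) = √(0.0132² + 0.132² × 170²) = 22.44; v² = 0.017424.
t = (22.44 − 0.0132)/0.017424 = 1290 days (vs. the pure-advection estimate x/v = 1290 d).

1290 days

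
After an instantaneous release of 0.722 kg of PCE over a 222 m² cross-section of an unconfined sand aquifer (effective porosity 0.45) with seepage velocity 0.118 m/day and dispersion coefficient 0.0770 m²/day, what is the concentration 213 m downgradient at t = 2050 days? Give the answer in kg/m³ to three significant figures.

4.32e-05 kg/m³

For an instantaneous plane source, C(x,t) = M/(n_e·A·√(4πDt)) · exp(−(x−vt)²/(4Dt)), with n_e·A the pore (flow) area.
Plume center vt = 0.118 × 2050 = 241.9 m, so the well at 213 m is 28.9 m upgradient of the peak.
√(4πDt) = 44.54 m, giving peak height M/(n_e·A·√(4πDt)) = 0.722/(0.45 × 222 × 44.54) = 0.0001623 kg/m³.
(x−vt)²/(4Dt) = (-28.9)²/(4 × 0.0770 × 2050) = 1.323; exp(−1.323) = 0.2663.
C = 0.0001623 × 0.2663 = 4.32e-05 kg/m³.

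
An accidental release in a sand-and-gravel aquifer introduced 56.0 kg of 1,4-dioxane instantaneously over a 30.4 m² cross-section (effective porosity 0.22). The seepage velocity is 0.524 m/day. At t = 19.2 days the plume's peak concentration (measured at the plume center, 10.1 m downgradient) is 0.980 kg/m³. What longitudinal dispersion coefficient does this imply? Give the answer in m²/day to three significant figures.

At the plume center C_max = M/(n_e·A·√(4πDt)), so D = M²/(4πt·(n_e·A·C_max)²).
n_e·A·C_max = 0.22 × 30.4 × 0.980 = 6.554 kg/m.
D = 56.0²/(4π × 19.2 × 6.554²) = 0.303 m²/day.

0.303 m²/day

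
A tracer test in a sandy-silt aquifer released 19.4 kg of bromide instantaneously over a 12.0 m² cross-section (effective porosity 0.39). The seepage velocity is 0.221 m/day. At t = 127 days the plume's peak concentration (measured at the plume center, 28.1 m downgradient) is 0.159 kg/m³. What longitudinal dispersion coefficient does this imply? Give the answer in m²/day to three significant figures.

0.426 m²/day

At the plume center C_max = M/(n_e·A·√(4πDt)), so D = M²/(4πt·(n_e·A·C_max)²).
n_e·A·C_max = 0.39 × 12.0 × 0.159 = 0.7441 kg/m.
D = 19.4²/(4π × 127 × 0.7441²) = 0.426 m²/day.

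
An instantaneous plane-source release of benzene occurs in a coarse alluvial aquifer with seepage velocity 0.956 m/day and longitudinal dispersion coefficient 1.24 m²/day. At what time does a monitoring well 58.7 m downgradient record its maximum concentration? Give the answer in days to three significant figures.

60.1 days

For the 1D instantaneous-source solution, setting ∂C/∂t = 0 at fixed x gives v²t² + 2Dt − x² = 0, so t = (√(D² + v²x²) − D)/v².
√(D² + v²x²) = √(1.24² + 0.956² × 58.7²) = 56.13; v² = 0.913936.
t = (56.13 − 1.24)/0.913936 = 60.1 days (vs. the pure-advection estimate x/v = 61.4 d).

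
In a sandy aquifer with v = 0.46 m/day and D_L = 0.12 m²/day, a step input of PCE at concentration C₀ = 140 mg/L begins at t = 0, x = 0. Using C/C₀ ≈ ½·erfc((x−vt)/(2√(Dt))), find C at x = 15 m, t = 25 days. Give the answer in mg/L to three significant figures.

For a continuous step input, C/C₀ ≈ ½·erfc((x−vt)/(2√(Dt))).
vt = 0.46 × 25 = 11.5 m and 2√(Dt) = 2√(0.12 × 25) = 3.464 m.
Argument (x−vt)/(2√(Dt)) = (15 − 11.5)/3.464 = 1.010; ½·erfc(1.010) = 0.07659.
C = 140 × 0.07659 = 10.7 mg/L.

10.7 mg/L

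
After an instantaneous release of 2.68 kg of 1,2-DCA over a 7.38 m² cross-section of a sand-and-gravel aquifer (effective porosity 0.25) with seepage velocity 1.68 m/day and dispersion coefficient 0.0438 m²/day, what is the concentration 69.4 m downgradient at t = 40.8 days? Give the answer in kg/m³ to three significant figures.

For an instantaneous plane source, C(x,t) = M/(n_e·A·√(4πDt)) · exp(−(x−vt)²/(4Dt)), with n_e·A the pore (flow) area.
Plume center vt = 1.68 × 40.8 = 68.544 m, so the well at 69.4 m is 0.856 m downgradient of the peak.
√(4πDt) = 4.739 m, giving peak height M/(n_e·A·√(4πDt)) = 2.68/(0.25 × 7.38 × 4.739) = 0.3065 kg/m³.
(x−vt)²/(4Dt) = (0.856)²/(4 × 0.0438 × 40.8) = 0.1025; exp(−0.1025) = 0.9026.
C = 0.3065 × 0.9026 = 0.277 kg/m³.

0.277 kg/m³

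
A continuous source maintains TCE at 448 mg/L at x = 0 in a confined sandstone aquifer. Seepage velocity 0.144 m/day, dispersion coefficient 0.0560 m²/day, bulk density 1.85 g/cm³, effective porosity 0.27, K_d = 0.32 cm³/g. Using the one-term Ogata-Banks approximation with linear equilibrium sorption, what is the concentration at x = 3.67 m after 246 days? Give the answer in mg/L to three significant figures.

Retardation factor R = 1 + ρ_b·K_d/n = 1 + 1.85 × 0.32/0.27 = 3.193.
Sorption retards both mechanisms: v_R = v/R = 0.04510 m/day, D_R = D/R = 0.01754 m²/day.
v_R·t = 0.04510 × 246 = 11.0946 m; 2√(D_R t) = 4.154 m; argument = (3.67 − 11.0946)/4.154 = -1.787.
C = C₀ × ½·erfc(-1.787) = 448 × 0.9943 = 445 mg/L.

445 mg/L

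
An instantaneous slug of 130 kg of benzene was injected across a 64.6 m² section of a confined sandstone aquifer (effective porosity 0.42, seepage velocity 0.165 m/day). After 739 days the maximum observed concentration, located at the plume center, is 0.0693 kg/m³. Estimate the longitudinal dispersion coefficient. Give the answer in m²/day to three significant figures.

At the plume center C_max = M/(n_e·A·√(4πDt)), so D = M²/(4πt·(n_e·A·C_max)²).
n_e·A·C_max = 0.42 × 64.6 × 0.0693 = 1.880 kg/m.
D = 130²/(4π × 739 × 1.880²) = 0.515 m²/day.

0.515 m²/day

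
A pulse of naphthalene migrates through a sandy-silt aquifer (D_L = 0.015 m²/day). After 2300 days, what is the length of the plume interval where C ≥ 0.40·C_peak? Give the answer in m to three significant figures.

The plume is Gaussian with σ = √(2Dt) = √(2 × 0.015 × 2300) = 8.307 m.
C/C_peak = exp(−Δx²/(2σ²)) = 0.40 ⇒ Δx = σ·√(−2 ln 0.40) = 8.307 × 1.354 = 11.25 m.
Width = 2Δx = 22.5 m.

22.5 m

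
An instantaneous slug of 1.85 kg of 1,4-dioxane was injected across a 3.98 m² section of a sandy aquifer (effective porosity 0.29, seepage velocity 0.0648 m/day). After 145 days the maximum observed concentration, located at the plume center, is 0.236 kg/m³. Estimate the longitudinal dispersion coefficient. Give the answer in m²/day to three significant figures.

At the plume center C_max = M/(n_e·A·√(4πDt)), so D = M²/(4πt·(n_e·A·C_max)²).
n_e·A·C_max = 0.29 × 3.98 × 0.236 = 0.2724 kg/m.
D = 1.85²/(4π × 145 × 0.2724²) = 0.0253 m²/day.

0.0253 m²/day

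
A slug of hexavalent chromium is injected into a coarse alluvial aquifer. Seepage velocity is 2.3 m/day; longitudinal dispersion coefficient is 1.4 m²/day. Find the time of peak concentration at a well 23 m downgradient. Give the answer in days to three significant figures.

9.74 days

For the 1D instantaneous-source solution, setting ∂C/∂t = 0 at fixed x gives v²t² + 2Dt − x² = 0, so t = (√(D² + v²x²) − D)/v².
√(D² + v²x²) = √(1.4² + 2.3² × 23²) = 52.92; v² = 5.29.
t = (52.92 − 1.4)/5.29 = 9.74 days (vs. the pure-advection estimate x/v = 10.0 d).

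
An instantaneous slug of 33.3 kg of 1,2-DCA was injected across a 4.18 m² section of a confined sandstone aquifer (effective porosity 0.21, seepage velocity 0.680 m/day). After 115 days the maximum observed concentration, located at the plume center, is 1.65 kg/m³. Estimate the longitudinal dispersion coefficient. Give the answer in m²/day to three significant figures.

At the plume center C_max = M/(n_e·A·√(4πDt)), so D = M²/(4πt·(n_e·A·C_max)²).
n_e·A·C_max = 0.21 × 4.18 × 1.65 = 1.448 kg/m.
D = 33.3²/(4π × 115 × 1.448²) = 0.366 m²/day.

0.366 m²/day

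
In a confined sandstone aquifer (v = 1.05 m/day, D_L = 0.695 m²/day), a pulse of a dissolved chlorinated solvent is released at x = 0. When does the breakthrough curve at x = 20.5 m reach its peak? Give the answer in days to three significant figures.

For the 1D instantaneous-source solution, setting ∂C/∂t = 0 at fixed x gives v²t² + 2Dt − x² = 0, so t = (√(D² + v²x²) − D)/v².
√(D² + v²x²) = √(0.695² + 1.05² × 20.5²) = 21.54; v² = 1.1025.
t = (21.54 − 0.695)/1.1025 = 18.9 days (vs. the pure-advection estimate x/v = 19.5 d).

18.9 days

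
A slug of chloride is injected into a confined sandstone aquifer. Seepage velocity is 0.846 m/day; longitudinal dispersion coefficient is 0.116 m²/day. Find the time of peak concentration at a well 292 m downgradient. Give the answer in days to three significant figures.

For the 1D instantaneous-source solution, setting ∂C/∂t = 0 at fixed x gives v²t² + 2Dt − x² = 0, so t = (√(D² + v²x²) − D)/v².
√(D² + v²x²) = √(0.116² + 0.846² × 292²) = 247.0; v² = 0.715716.
t = (247.0 − 0.116)/0.715716 = 345 days (vs. the pure-advection estimate x/v = 345 d).

345 days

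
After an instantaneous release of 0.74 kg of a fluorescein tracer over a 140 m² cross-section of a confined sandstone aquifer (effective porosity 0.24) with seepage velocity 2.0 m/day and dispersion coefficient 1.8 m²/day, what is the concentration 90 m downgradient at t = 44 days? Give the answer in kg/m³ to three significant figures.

For an instantaneous plane source, C(x,t) = M/(n_e·A·√(4πDt)) · exp(−(x−vt)²/(4Dt)), with n_e·A the pore (flow) area.
Plume center vt = 2.0 × 44 = 88 m, so the well at 90 m is 2 m downgradient of the peak.
√(4πDt) = 31.55 m, giving peak height M/(n_e·A·√(4πDt)) = 0.74/(0.24 × 140 × 31.55) = 0.0006981 kg/m³.
(x−vt)²/(4Dt) = (2)²/(4 × 1.8 × 44) = 0.01263; exp(−0.01263) = 0.9874.
C = 0.0006981 × 0.9874 = 0.000689 kg/m³.

0.000689 kg/m³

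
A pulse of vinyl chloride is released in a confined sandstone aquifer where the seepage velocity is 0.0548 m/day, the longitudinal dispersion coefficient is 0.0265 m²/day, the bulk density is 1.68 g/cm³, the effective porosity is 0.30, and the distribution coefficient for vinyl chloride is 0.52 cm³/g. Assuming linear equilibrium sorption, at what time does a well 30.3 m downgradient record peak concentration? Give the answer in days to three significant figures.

2130 days

Retardation factor R = 1 + ρ_b·K_d/n = 1 + 1.68 × 0.52/0.30 = 3.912.
Sorption retards both mechanisms: v_R = v/R = 0.01401 m/day, D_R = D/R = 0.006774 m²/day.
Peak time from v_R²t² + 2D_R t − x² = 0: t = (√(D_R² + v_R²x²) − D_R)/v_R².
√(D_R² + v_R²x²) = √(0.006774² + 0.01401² × 30.3²) = 0.4246; v_R² = 0.0001963.
t = (0.4246 − 0.006774)/0.0001963 = 2130 days.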